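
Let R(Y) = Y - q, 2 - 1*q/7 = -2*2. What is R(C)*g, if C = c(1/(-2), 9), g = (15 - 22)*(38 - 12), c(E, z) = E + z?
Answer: 6097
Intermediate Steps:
q = 42 (q = 14 - (-14)*2 = 14 - 7*(-4) = 14 + 28 = 42)
g = -182 (g = -7*26 = -182)
C = 17/2 (C = 1/(-2) + 9 = -1/2 + 9 = 17/2 ≈ 8.5000)
R(Y) = -42 + Y (R(Y) = Y - 1*42 = Y - 42 = -42 + Y)
R(C)*g = (-42 + 17/2)*(-182) = -67/2*(-182) = 6097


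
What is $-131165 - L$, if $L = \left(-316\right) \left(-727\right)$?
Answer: $-360897$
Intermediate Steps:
$L = 229732$
$-131165 - L = -131165 - 229732 = -360897$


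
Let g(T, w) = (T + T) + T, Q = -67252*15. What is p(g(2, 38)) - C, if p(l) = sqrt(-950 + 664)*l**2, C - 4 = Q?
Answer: 1008776 + 36*I*sqrt(286) ≈ 1.0088e+6 + 608.82*I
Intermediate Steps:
Q = -1008780
g(T, w) = 3*T (g(T, w) = 2*T + T = 3*T)
C = -1008776 (C = 4 - 1008780 = -1008776)
p(l) = I*sqrt(286)*l**2 (p(l) = sqrt(-286)*l**2 = (I*sqrt(286))*l**2 = I*sqrt(286)*l**2)
p(g(2, 38)) - C = I*sqrt(286)*(3*2)**2 - 1*(-1008776) = I*sqrt(286)*6**2 + 1008776 = I*sqrt(286)*36 + 1008776 = 36*I*sqrt(286) + 1008776 = 1008776 + 36*I*sqrt(286)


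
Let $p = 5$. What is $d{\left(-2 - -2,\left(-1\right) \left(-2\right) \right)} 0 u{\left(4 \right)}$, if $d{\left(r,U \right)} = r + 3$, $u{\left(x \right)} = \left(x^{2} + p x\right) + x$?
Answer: $0$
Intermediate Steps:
$u{\left(x \right)} = x^{2} + 6 x$ ($u{\left(x \right)} = \left(x^{2} + 5 x\right) + x = x^{2} + 6 x$)
$d{\left(r,U \right)} = 3 + r$
$d{\left(-2 - -2,\left(-1\right) \left(-2\right) \right)} 0 u{\left(4 \right)} = \left(3 - 0\right) 0 \cdot 4 \left(6 + 4\right) = \left(3 + \left(-2 + 2\right)\right) 0 \cdot 4 \cdot 10 = \left(3 + 0\right) 0 \cdot 40 = 3 \cdot 0 \cdot 40 = 0 \cdot 40 = 0$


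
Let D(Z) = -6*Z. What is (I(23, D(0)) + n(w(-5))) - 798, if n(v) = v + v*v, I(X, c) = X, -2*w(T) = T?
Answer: -3065/4 ≈ -766.25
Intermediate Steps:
w(T) = -T/2
n(v) = v + v²
(I(23, D(0)) + n(w(-5))) - 798 = (23 + (-½*(-5))*(1 - ½*(-5))) - 798 = (23 + 5*(1 + 5/2)/2) - 798 = (23 + (5/2)*(7/2)) - 798 = (23 + 35/4) - 798 = 127/4 - 798 = -3065/4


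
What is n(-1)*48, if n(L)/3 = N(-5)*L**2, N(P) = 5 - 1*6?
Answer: -144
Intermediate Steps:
N(P) = -1 (N(P) = 5 - 6 = -1)
n(L) = -3*L**2 (n(L) = 3*(-L**2) = -3*L**2)
n(-1)*48 = -3*(-1)**2*48 = -3*1*48 = -3*48 = -144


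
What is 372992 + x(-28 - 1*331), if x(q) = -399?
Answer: 372593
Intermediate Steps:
372992 + x(-28 - 1*331) = 372992 - 399 = 372593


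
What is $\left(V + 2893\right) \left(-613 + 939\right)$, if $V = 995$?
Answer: $1267488$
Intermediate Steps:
$\left(V + 2893\right) \left(-613 + 939\right) = \left(995 + 2893\right) \left(-613 + 939\right) = 3888 \cdot 326 = 1267488$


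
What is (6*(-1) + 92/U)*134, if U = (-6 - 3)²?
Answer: -52796/81 ≈ -651.80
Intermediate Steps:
U = 81 (U = (-9)² = 81)
(6*(-1) + 92/U)*134 = (6*(-1) + 92/81)*134 = (-6 + 92*(1/81))*134 = (-6 + 92/81)*134 = -394/81*134 = -52796/81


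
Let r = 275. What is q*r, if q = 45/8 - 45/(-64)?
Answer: 111375/64 ≈ 1740.2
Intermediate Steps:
q = 405/64 (q = 45*(1/8) - 45*(-1/64) = 45/8 + 45/64 = 405/64 ≈ 6.3281)
q*r = (405/64)*275 = 111375/64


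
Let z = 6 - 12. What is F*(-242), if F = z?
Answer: 1452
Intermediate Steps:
z = -6
F = -6
F*(-242) = -6*(-242) = 1452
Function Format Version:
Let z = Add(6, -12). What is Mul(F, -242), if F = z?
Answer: 1452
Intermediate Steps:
z = -6
F = -6
Mul(F, -242) = Mul(-6, -242) = 1452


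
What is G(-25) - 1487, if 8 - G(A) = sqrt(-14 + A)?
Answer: -1479 - I*sqrt(39) ≈ -1479.0 - 6.245*I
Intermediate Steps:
G(A) = 8 - sqrt(-14 + A)
G(-25) - 1487 = (8 - sqrt(-14 - 25)) - 1487 = (8 - sqrt(-39)) - 1487 = (8 - I*sqrt(39)) - 1487 = -1479 - I*sqrt(39)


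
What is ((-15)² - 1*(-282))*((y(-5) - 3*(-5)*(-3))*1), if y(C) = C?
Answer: -25350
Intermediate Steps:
((-15)² - 1*(-282))*((y(-5) - 3*(-5)*(-3))*1) = ((-15)² - 1*(-282))*((-5 - 3*(-5)*(-3))*1) = (225 + 282)*((-5 + 15*(-3))*1) = 507*((-5 - 45)*1) = 507*(-50*1) = 507*(-50) = -25350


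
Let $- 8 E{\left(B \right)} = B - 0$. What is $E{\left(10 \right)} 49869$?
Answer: $- \frac{249345}{4} \approx -62336.0$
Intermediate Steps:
$E{\left(B \right)} = - \frac{B}{8}$ ($E{\left(B \right)} = - \frac{B - 0}{8} = - \frac{B + 0}{8} = - \frac{B}{8}$)
$E{\left(10 \right)} 49869 = \left(- \frac{1}{8}\right) 10 \cdot 49869 = \left(- \frac{5}{4}\right) 49869 = - \frac{249345}{4}$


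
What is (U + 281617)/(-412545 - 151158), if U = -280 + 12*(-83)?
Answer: -93447/187901 ≈ -0.49732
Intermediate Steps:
U = -1276 (U = -280 - 996 = -1276)
(U + 281617)/(-412545 - 151158) = (-1276 + 281617)/(-412545 - 151158) = 280341/(-563703) = 280341*(-1/563703) = -93447/187901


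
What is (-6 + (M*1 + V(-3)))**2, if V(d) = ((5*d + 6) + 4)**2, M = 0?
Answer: 361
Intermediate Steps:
V(d) = (10 + 5*d)**2 (V(d) = ((6 + 5*d) + 4)**2 = (10 + 5*d)**2)
(-6 + (M*1 + V(-3)))**2 = (-6 + (0*1 + 25*(2 - 3)**2))**2 = (-6 + (0 + 25*(-1)**2))**2 = (-6 + (0 + 25*1))**2 = (-6 + (0 + 25))**2 = (-6 + 25)**2 = 19**2 = 361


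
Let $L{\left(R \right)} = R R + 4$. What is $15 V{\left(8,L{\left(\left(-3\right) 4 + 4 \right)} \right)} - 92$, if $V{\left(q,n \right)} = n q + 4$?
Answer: $8128$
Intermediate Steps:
$L{\left(R \right)} = 4 + R^{2}$ ($L{\left(R \right)} = R^{2} + 4 = 4 + R^{2}$)
$V{\left(q,n \right)} = 4 + n q$
$15 V{\left(8,L{\left(\left(-3\right) 4 + 4 \right)} \right)} - 92 = 15 \left(4 + \left(4 + \left(\left(-3\right) 4 + 4\right)^{2}\right) 8\right) - 92 = 15 \left(4 + \left(4 + \left(-12 + 4\right)^{2}\right) 8\right) - 92 = 15 \left(4 + \left(4 + \left(-8\right)^{2}\right) 8\right) - 92 = 15 \left(4 + \left(4 + 64\right) 8\right) - 92 = 15 \left(4 + 68 \cdot 8\right) - 92 = 15 \left(4 + 544\right) - 92 = 15 \cdot 548 - 92 = 8220 - 92 = 8128$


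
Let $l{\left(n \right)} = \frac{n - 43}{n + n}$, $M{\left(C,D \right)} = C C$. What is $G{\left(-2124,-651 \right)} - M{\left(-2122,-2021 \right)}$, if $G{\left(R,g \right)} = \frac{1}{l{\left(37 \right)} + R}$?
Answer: $- \frac{353886156481}{78591} \approx -4.5029 \cdot 10^{6}$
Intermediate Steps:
$M{\left(C,D \right)} = C^{2}$
$l{\left(n \right)} = \frac{-43 + n}{2 n}$
$G{\left(R,g \right)} = \frac{1}{- \frac{3}{37} + R}$ ($G{\left(R,g \right)} = \frac{1}{\frac{-43 + 37}{2 \cdot 37} + R} = \frac{1}{\frac{1}{2} \cdot \frac{1}{37} \left(-6\right) + R} = \frac{1}{- \frac{3}{37} + R}$)
$G{\left(-2124,-651 \right)} - M{\left(-2122,-2021 \right)} = \frac{37}{-3 + 37 \left(-2124\right)} - \left(-2122\right)^{2} = \frac{37}{-3 - 78588} - 4502884 = \frac{37}{-78591} - 4502884 = 37 \left(- \frac{1}{78591}\right) - 4502884 = - \frac{37}{78591} - 4502884 = - \frac{353886156481}{78591}$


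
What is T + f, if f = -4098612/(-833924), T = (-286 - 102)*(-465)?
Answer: 5373595239/29783 ≈ 1.8043e+5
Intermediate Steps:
T = 180420 (T = -388*(-465) = 180420)
f = 146379/29783 (f = -4098612*(-1/833924) = 146379/29783 ≈ 4.9148)
T + f = 180420 + 146379/29783 = 5373595239/29783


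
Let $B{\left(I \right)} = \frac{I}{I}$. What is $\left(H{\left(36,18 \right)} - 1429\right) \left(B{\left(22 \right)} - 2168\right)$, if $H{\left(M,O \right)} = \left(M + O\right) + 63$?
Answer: $2843104$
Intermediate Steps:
$H{\left(M,O \right)} = 63 + M + O$
$B{\left(I \right)} = 1$
$\left(H{\left(36,18 \right)} - 1429\right) \left(B{\left(22 \right)} - 2168\right) = \left(\left(63 + 36 + 18\right) - 1429\right) \left(1 - 2168\right) = \left(117 - 1429\right) \left(-2167\right) = \left(-1312\right) \left(-2167\right) = 2843104$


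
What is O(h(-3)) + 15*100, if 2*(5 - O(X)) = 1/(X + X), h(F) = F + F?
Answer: 36121/24 ≈ 1505.0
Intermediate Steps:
h(F) = 2*F
O(X) = 5 - 1/(4*X) (O(X) = 5 - 1/(2*(X + X)) = 5 - 1/(2*X)/2 = 5 - 1/(4*X))
O(h(-3)) + 15*100 = (5 - 1/(4*(2*(-3)))) + 15*100 = (5 - 1/4/(-6)) + 1500 = (5 - 1/4*(-1/6)) + 1500 = (5 + 1/24) + 1500 = 121/24 + 1500 = 36121/24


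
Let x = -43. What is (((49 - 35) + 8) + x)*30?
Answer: -630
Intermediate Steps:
(((49 - 35) + 8) + x)*30 = (((49 - 35) + 8) - 43)*30 = ((14 + 8) - 43)*30 = (22 - 43)*30 = -21*30 = -630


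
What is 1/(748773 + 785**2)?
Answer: 1/1364998 ≈ 7.3260e-7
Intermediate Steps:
1/(748773 + 785**2) = 1/(748773 + 616225) = 1/1364998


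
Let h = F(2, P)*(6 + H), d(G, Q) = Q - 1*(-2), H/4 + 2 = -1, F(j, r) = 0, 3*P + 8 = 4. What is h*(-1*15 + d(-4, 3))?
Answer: 0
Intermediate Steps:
P = -4/3 (P = -8/3 + (⅓)*4 = -8/3 + 4/3 = -4/3 ≈ -1.3333)
H = -12 (H = -8 + 4*(-1) = -8 - 4 = -12)
d(G, Q) = 2 + Q (d(G, Q) = Q + 2 = 2 + Q)
h = 0 (h = 0*(6 - 12) = 0*(-6) = 0)
h*(-1*15 + d(-4, 3)) = 0*(-1*15 + (2 + 3)) = 0*(-15 + 5) = 0*(-10) = 0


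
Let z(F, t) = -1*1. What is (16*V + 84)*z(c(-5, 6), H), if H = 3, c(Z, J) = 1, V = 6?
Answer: -180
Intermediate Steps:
z(F, t) = -1
(16*V + 84)*z(c(-5, 6), H) = (16*6 + 84)*(-1) = (96 + 84)*(-1) = 180*(-1) = -180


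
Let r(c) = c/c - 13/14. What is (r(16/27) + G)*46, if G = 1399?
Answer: 450501/7 ≈ 64357.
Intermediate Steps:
r(c) = 1/14 (r(c) = 1 - 13*1/14 = 1 - 13/14 = 1/14)
(r(16/27) + G)*46 = (1/14 + 1399)*46 = (19587/14)*46 = 450501/7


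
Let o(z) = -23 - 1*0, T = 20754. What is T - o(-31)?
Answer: 20777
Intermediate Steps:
o(z) = -23 (o(z) = -23 + 0 = -23)
T - o(-31) = 20754 - 1*(-23) = 20754 + 23 = 20777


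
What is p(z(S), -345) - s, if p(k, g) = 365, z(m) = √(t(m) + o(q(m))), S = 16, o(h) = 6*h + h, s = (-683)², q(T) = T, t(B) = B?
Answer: -466124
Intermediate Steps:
s = 466489
o(h) = 7*h
z(m) = 2*√2*√m (z(m) = √(m + 7*m) = √(8*m) = 2*√2*√m)
p(z(S), -345) - s = 365 - 1*466489 = 365 - 466489 = -466124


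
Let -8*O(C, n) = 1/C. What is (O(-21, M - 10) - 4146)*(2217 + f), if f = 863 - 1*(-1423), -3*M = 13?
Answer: -1045487027/56 ≈ -1.8669e+7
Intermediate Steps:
M = -13/3 (M = -1/3*13 = -13/3 ≈ -4.3333)
f = 2286 (f = 863 + 1423 = 2286)
O(C, n) = -1/(8*C)
(O(-21, M - 10) - 4146)*(2217 + f) = (-1/8/(-21) - 4146)*(2217 + 2286) = (-1/8*(-1/21) - 4146)*4503 = (1/168 - 4146)*4503 = -696527/168*4503 = -1045487027/56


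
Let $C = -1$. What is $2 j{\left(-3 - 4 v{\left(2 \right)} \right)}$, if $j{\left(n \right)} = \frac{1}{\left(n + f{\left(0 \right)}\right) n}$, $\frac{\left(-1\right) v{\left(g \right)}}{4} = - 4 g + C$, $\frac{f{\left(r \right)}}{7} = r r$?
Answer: $\frac{2}{21609} \approx 9.2554 \cdot 10^{-5}$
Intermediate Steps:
$f{\left(r \right)} = 7 r^{2}$ ($f{\left(r \right)} = 7 r r = 7 r^{2}$)
$v{\left(g \right)} = 4 + 16 g$ ($v{\left(g \right)} = - 4 \left(- 4 g - 1\right) = - 4 \left(-1 - 4 g\right) = 4 + 16 g$)
$j{\left(n \right)} = \frac{1}{n^{2}}$ ($j{\left(n \right)} = \frac{1}{\left(n + 7 \cdot 0^{2}\right) n} = \frac{1}{\left(n + 7 \cdot 0\right) n} = \frac{1}{\left(n + 0\right) n} = \frac{1}{n n} = \frac{1}{n^{2}}$)
$2 j{\left(-3 - 4 v{\left(2 \right)} \right)} = \frac{2}{\left(-3 - 4 \left(4 + 16 \cdot 2\right)\right)^{2}} = \frac{2}{\left(-3 - 4 \left(4 + 32\right)\right)^{2}} = \frac{2}{\left(-3 - 144\right)^{2}} = \frac{2}{21609}$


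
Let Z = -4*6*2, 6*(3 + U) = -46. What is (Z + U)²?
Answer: 30976/9 ≈ 3441.8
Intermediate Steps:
U = -32/3 (U = -3 + (⅙)*(-46) = -3 - 23/3 = -32/3 ≈ -10.667)
Z = -48 (Z = -24*2 = -48)
(Z + U)² = (-48 - 32/3)² = (-176/3)² = 30976/9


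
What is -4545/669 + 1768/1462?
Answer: -53549/9589 ≈ -5.5844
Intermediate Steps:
-4545/669 + 1768/1462 = -4545*1/669 + 1768*(1/1462) = -1515/223 + 52/43 = -53549/9589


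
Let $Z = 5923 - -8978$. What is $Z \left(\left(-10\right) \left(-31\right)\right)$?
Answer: $4619310$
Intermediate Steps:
$Z = 14901$ ($Z = 5923 + 8978 = 14901$)
$Z \left(\left(-10\right) \left(-31\right)\right) = 14901 \left(\left(-10\right) \left(-31\right)\right) = 14901 \cdot 310 = 4619310$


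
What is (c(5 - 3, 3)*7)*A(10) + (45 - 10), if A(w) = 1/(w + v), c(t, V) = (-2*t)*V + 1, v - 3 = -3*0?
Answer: 378/13 ≈ 29.077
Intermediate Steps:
v = 3 (v = 3 - 3*0 = 3 + 0 = 3)
c(t, V) = 1 - 2*V*t (c(t, V) = -2*V*t + 1 = 1 - 2*V*t)
A(w) = 1/(3 + w) (A(w) = 1/(w + 3) = 1/(3 + w))
(c(5 - 3, 3)*7)*A(10) + (45 - 10) = ((1 - 2*3*(5 - 3))*7)/(3 + 10) + (45 - 10) = ((1 - 2*3*2)*7)/13 + 35 = ((1 - 12)*7)*(1/13) + 35 = -11*7*(1/13) + 35 = -77*1/13 + 35 = -77/13 + 35 = 378/13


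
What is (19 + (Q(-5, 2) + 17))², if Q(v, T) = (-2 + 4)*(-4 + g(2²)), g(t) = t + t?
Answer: 1936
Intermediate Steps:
g(t) = 2*t
Q(v, T) = 8 (Q(v, T) = (-2 + 4)*(-4 + 2*2²) = 2*(-4 + 2*4) = 2*(-4 + 8) = 2*4 = 8)
(19 + (Q(-5, 2) + 17))² = (19 + (8 + 17))² = (19 + 25)² = 44² = 1936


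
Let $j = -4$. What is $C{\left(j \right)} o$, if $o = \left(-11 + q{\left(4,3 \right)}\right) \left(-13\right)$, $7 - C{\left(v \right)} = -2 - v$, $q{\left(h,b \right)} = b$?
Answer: $520$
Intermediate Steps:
$C{\left(v \right)} = 9 + v$ ($C{\left(v \right)} = 7 - \left(-2 - v\right) = 7 + \left(2 + v\right) = 9 + v$)
$o = 104$ ($o = \left(-11 + 3\right) \left(-13\right) = \left(-8\right) \left(-13\right) = 104$)
$C{\left(j \right)} o = \left(9 - 4\right) 104 = 5 \cdot 104 = 520$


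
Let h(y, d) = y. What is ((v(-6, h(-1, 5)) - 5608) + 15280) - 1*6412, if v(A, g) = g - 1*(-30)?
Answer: 3289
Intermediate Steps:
v(A, g) = 30 + g (v(A, g) = g + 30 = 30 + g)
((v(-6, h(-1, 5)) - 5608) + 15280) - 1*6412 = (((30 - 1) - 5608) + 15280) - 1*6412 = ((29 - 5608) + 15280) - 6412 = (-5579 + 15280) - 6412 = 9701 - 6412 = 3289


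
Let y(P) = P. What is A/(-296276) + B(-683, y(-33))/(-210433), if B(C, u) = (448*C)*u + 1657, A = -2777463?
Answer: -2407659672125/62346247508 ≈ -38.618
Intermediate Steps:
B(C, u) = 1657 + 448*C*u (B(C, u) = 448*C*u + 1657 = 1657 + 448*C*u)
A/(-296276) + B(-683, y(-33))/(-210433) = -2777463/(-296276) + (1657 + 448*(-683)*(-33))/(-210433) = -2777463*(-1/296276) + (1657 + 10097472)*(-1/210433) = 2777463/296276 + 10099129*(-1/210433) = 2777463/296276 - 10099129/210433 = -2407659672125/62346247508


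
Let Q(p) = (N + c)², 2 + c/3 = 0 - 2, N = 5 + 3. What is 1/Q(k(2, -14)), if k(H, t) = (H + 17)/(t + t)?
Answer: 1/16 ≈ 0.062500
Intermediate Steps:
N = 8
k(H, t) = (17 + H)/(2*t) (k(H, t) = (17 + H)/((2*t)) = (17 + H)*(1/(2*t)) = (17 + H)/(2*t))
c = -12 (c = -6 + 3*(0 - 2) = -6 + 3*(-2) = -6 - 6 = -12)
Q(p) = 16 (Q(p) = (8 - 12)² = (-4)² = 16)
1/Q(k(2, -14)) = 1/16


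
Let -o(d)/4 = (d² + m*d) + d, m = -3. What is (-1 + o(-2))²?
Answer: 1089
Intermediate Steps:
o(d) = -4*d² + 8*d (o(d) = -4*((d² - 3*d) + d) = -4*(d² - 2*d) = -4*d² + 8*d)
(-1 + o(-2))² = (-1 + 4*(-2)*(2 - 1*(-2)))² = (-1 + 4*(-2)*(2 + 2))² = (-1 + 4*(-2)*4)² = (-1 - 32)² = (-33)² = 1089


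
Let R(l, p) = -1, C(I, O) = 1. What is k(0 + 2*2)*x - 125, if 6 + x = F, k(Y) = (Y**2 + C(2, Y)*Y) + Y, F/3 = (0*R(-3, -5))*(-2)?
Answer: -269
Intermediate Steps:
F = 0 (F = 3*((0*(-1))*(-2)) = 3*(0*(-2)) = 3*0 = 0)
k(Y) = Y**2 + 2*Y (k(Y) = (Y**2 + 1*Y) + Y = (Y**2 + Y) + Y = (Y + Y**2) + Y = Y**2 + 2*Y)
x = -6 (x = -6 + 0 = -6)
k(0 + 2*2)*x - 125 = ((0 + 2*2)*(2 + (0 + 2*2)))*(-6) - 125 = ((0 + 4)*(2 + (0 + 4)))*(-6) - 125 = (4*(2 + 4))*(-6) - 125 = (4*6)*(-6) - 125 = 24*(-6) - 125 = -144 - 125 = -269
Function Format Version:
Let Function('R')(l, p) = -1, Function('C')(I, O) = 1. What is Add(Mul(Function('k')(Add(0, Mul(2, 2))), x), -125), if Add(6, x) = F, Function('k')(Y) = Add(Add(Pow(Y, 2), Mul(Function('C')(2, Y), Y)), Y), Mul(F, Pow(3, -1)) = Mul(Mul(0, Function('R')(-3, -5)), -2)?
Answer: -269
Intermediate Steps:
F = 0 (F = Mul(3, Mul(Mul(0, -1), -2)) = Mul(3, Mul(0, -2)) = Mul(3, 0) = 0)
Function('k')(Y) = Add(Pow(Y, 2), Mul(2, Y)) (Function('k')(Y) = Add(Add(Pow(Y, 2), Mul(1, Y)), Y) = Add(Add(Pow(Y, 2), Y), Y) = Add(Add(Y, Pow(Y, 2)), Y) = Add(Pow(Y, 2), Mul(2, Y)))
x = -6 (x = Add(-6, 0) = -6)
Add(Mul(Function('k')(Add(0, Mul(2, 2))), x), -125) = Add(Mul(Mul(Add(0, Mul(2, 2)), Add(2, Add(0, Mul(2, 2)))), -6), -125) = Add(Mul(Mul(Add(0, 4), Add(2, Add(0, 4))), -6), -125) = Add(Mul(Mul(4, Add(2, 4)), -6), -125) = Add(Mul(Mul(4, 6), -6), -125) = Add(Mul(24, -6), -125) = Add(-144, -125) = -269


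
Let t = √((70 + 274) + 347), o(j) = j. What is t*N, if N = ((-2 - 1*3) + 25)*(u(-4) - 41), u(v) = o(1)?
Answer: -800*√691 ≈ -21030.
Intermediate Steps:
u(v) = 1
t = √691 (t = √(344 + 347) = √691 ≈ 26.287)
N = -800 (N = ((-2 - 1*3) + 25)*(1 - 41) = ((-2 - 3) + 25)*(-40) = (-5 + 25)*(-40) = 20*(-40) = -800)
t*N = √691*(-800) = -800*√691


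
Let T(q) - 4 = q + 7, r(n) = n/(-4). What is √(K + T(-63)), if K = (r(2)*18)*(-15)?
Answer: √83 ≈ 9.1104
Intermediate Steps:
r(n) = -n/4 (r(n) = n*(-¼) = -n/4)
T(q) = 11 + q (T(q) = 4 + (q + 7) = 4 + (7 + q) = 11 + q)
K = 135 (K = (-¼*2*18)*(-15) = -½*18*(-15) = -9*(-15) = 135)
√(K + T(-63)) = √(135 + (11 - 63)) = √(135 - 52) = √83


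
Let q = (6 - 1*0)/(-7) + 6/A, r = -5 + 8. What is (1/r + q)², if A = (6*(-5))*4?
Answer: 58081/176400 ≈ 0.32926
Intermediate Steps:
A = -120 (A = -30*4 = -120)
r = 3
q = -127/140 (q = (6 - 1*0)/(-7) + 6/(-120) = (6 + 0)*(-⅐) + 6*(-1/120) = 6*(-⅐) - 1/20 = -6/7 - 1/20 = -127/140 ≈ -0.90714)
(1/r + q)² = (1/3 - 127/140)² = (⅓ - 127/140)² = (-241/420)² = 58081/176400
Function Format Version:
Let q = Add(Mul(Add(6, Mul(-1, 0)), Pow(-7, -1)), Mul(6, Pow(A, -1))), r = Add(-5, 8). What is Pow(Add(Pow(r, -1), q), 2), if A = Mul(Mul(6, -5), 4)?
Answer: Rational(58081, 176400) ≈ 0.32926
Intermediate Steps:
A = -120 (A = Mul(-30, 4) = -120)
r = 3
q = Rational(-127, 140) (q = Add(Mul(Add(6, Mul(-1, 0)), Pow(-7, -1)), Mul(6, Pow(-120, -1))) = Add(Mul(Add(6, 0), Rational(-1, 7)), Mul(6, Rational(-1, 120))) = Add(Mul(6, Rational(-1, 7)), Rational(-1, 20)) = Add(Rational(-6, 7), Rational(-1, 20)) = Rational(-127, 140) ≈ -0.90714)
Pow(Add(Pow(r, -1), q), 2) = Pow(Add(Pow(3, -1), Rational(-127, 140)), 2) = Pow(Add(Rational(1, 3), Rational(-127, 140)), 2) = Pow(Rational(-241, 420), 2) = Rational(58081, 176400)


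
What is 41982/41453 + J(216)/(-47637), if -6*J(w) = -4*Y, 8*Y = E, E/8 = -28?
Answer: 6002010970/5924089683 ≈ 1.0132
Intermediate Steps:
E = -224 (E = 8*(-28) = -224)
Y = -28 (Y = (1/8)*(-224) = -28)
J(w) = -56/3 (J(w) = -(-2)*(-28)/3 = -1/6*112 = -56/3)
41982/41453 + J(216)/(-47637) = 41982/41453 - 56/3/(-47637) = 41982*(1/41453) - 56/3*(-1/47637) = 41982/41453 + 56/142911 = 6002010970/5924089683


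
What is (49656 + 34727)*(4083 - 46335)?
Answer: -3565350516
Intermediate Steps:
(49656 + 34727)*(4083 - 46335) = 84383*(-42252) = -3565350516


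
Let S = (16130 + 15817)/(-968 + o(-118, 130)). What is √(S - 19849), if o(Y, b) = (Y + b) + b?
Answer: I*√13568884546/826 ≈ 141.02*I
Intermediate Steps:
o(Y, b) = Y + 2*b
S = -31947/826 (S = (16130 + 15817)/(-968 + (-118 + 2*130)) = 31947/(-968 + (-118 + 260)) = 31947/(-968 + 142) = 31947/(-826) = 31947*(-1/826) = -31947/826 ≈ -38.677)
√(S - 19849) = √(-31947/826 - 19849) = √(-16427221/826) = I*√13568884546/826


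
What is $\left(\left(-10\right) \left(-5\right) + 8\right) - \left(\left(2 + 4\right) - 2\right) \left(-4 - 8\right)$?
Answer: $106$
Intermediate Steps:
$\left(\left(-10\right) \left(-5\right) + 8\right) - \left(\left(2 + 4\right) - 2\right) \left(-4 - 8\right) = \left(50 + 8\right) - \left(6 - 2\right) \left(-12\right) = 58 - 4 \left(-12\right) = 58 - -48 = 58 + 48 = 106$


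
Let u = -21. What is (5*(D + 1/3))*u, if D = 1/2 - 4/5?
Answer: -7/2 ≈ -3.5000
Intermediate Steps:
D = -3/10 (D = 1*(½) - 4*⅕ = ½ - ⅘ = -3/10 ≈ -0.30000)
(5*(D + 1/3))*u = (5*(-3/10 + 1/3))*(-21) = (5*(-3/10 + ⅓))*(-21) = (5*(1/30))*(-21) = (⅙)*(-21) = -7/2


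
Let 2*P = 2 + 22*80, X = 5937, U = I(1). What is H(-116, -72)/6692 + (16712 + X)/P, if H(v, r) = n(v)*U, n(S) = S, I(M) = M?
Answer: 37866228/1473913 ≈ 25.691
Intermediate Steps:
U = 1
H(v, r) = v (H(v, r) = v*1 = v)
P = 881 (P = (2 + 22*80)/2 = (2 + 1760)/2 = (1/2)*1762 = 881)
H(-116, -72)/6692 + (16712 + X)/P = -116/6692 + (16712 + 5937)/881 = -116*1/6692 + 22649*(1/881) = -29/1673 + 22649/881 = 37866228/1473913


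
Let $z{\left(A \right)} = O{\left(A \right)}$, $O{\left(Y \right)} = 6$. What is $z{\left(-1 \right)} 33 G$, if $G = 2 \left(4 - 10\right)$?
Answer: $-2376$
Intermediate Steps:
$z{\left(A \right)} = 6$
$G = -12$ ($G = 2 \left(4 - 10\right) = 2 \left(-6\right) = -12$)
$z{\left(-1 \right)} 33 G = 6 \cdot 33 \left(-12\right) = 198 \left(-12\right) = -2376$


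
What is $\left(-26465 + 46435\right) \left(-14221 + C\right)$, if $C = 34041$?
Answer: $395805400$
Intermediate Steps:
$\left(-26465 + 46435\right) \left(-14221 + C\right) = \left(-26465 + 46435\right) \left(-14221 + 34041\right) = 19970 \cdot 19820 = 395805400$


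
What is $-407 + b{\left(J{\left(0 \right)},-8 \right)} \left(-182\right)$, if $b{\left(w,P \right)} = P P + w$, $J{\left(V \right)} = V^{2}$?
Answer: $-12055$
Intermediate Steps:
$b{\left(w,P \right)} = w + P^{2}$ ($b{\left(w,P \right)} = P^{2} + w = w + P^{2}$)
$-407 + b{\left(J{\left(0 \right)},-8 \right)} \left(-182\right) = -407 + \left(0^{2} + \left(-8\right)^{2}\right) \left(-182\right) = -407 + \left(0 + 64\right) \left(-182\right) = -407 + 64 \left(-182\right) = -407 - 11648 = -12055$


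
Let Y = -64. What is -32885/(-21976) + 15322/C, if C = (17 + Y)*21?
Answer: -6473591/461496 ≈ -14.027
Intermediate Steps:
C = -987 (C = (17 - 64)*21 = -47*21 = -987)
-32885/(-21976) + 15322/C = -32885/(-21976) + 15322/(-987) = -32885*(-1/21976) + 15322*(-1/987) = 32885/21976 - 326/21 = -6473591/461496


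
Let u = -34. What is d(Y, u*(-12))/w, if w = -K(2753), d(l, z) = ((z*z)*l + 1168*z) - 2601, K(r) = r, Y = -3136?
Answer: 521557161/2753 ≈ 1.8945e+5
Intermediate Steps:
d(l, z) = -2601 + 1168*z + l*z² (d(l, z) = (z²*l + 1168*z) - 2601 = (l*z² + 1168*z) - 2601 = (1168*z + l*z²) - 2601 = -2601 + 1168*z + l*z²)
w = -2753 (w = -1*2753 = -2753)
d(Y, u*(-12))/w = (-2601 + 1168*(-34*(-12)) - 3136*(-34*(-12))²)/(-2753) = (-2601 + 1168*408 - 3136*408²)*(-1/2753) = (-2601 + 476544 - 3136*166464)*(-1/2753) = (-2601 + 476544 - 522031104)*(-1/2753) = -521557161*(-1/2753) = 521557161/2753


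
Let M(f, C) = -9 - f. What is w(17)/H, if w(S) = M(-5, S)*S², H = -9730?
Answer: 578/4865 ≈ 0.11881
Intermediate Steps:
w(S) = -4*S² (w(S) = (-9 - 1*(-5))*S² = (-9 + 5)*S² = -4*S²)
w(17)/H = -4*17²/(-9730) = -4*289*(-1/9730) = -1156*(-1/9730) = 578/4865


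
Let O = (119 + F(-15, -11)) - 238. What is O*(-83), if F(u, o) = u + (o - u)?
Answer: 10790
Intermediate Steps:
F(u, o) = o
O = -130 (O = (119 - 11) - 238 = 108 - 238 = -130)
O*(-83) = -130*(-83) = 10790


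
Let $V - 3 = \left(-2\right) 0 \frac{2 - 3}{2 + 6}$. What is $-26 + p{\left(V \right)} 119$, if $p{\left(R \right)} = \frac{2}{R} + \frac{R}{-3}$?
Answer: $- \frac{197}{3} \approx -65.667$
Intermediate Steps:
$V = 3$ ($V = 3 + \left(-2\right) 0 \frac{2 - 3}{2 + 6} = 3 + 0 \left(- \frac{1}{8}\right) = 3 + 0 = 3$)
$p{\left(R \right)} = \frac{2}{R} - \frac{R}{3}$ ($p{\left(R \right)} = \frac{2}{R} + R \left(- \frac{1}{3}\right) = \frac{2}{R} - \frac{R}{3}$)
$-26 + p{\left(V \right)} 119 = -26 + \left(\frac{2}{3} - 1\right) 119 = -26 - \frac{119}{3} = - \frac{197}{3}$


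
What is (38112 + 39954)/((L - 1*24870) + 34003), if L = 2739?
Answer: 39033/5936 ≈ 6.5756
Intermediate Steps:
(38112 + 39954)/((L - 1*24870) + 34003) = (38112 + 39954)/((2739 - 1*24870) + 34003) = 78066/((2739 - 24870) + 34003) = 78066/(-22131 + 34003) = 78066/11872 = 78066*(1/11872) = 39033/5936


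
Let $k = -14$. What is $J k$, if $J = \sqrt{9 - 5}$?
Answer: $-28$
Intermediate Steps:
$J = 2$ ($J = \sqrt{4} = 2$)
$J k = 2 \left(-14\right) = -28$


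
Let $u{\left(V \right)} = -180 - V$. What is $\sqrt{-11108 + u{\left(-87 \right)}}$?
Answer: $i \sqrt{11201} \approx 105.83 i$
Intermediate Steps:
$\sqrt{-11108 + u{\left(-87 \right)}} = \sqrt{-11108 - 93} = \sqrt{-11201} = i \sqrt{11201}$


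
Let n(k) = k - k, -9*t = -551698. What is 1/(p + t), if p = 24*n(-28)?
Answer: 9/551698 ≈ 1.6313e-5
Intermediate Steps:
t = 551698/9 (t = -1/9*(-551698) = 551698/9 ≈ 61300.)
n(k) = 0
p = 0 (p = 24*0 = 0)
1/(p + t) = 1/(0 + 551698/9) = 1/(551698/9) = 9/551698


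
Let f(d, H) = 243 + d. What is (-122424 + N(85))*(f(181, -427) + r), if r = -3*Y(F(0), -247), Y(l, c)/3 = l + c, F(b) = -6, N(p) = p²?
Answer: -311152499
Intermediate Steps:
Y(l, c) = 3*c + 3*l (Y(l, c) = 3*(l + c) = 3*(c + l) = 3*c + 3*l)
r = 2277 (r = -3*(3*(-247) + 3*(-6)) = -3*(-741 - 18) = -3*(-759) = 2277)
(-122424 + N(85))*(f(181, -427) + r) = (-122424 + 85²)*((243 + 181) + 2277) = (-122424 + 7225)*(424 + 2277) = -115199*2701 = -311152499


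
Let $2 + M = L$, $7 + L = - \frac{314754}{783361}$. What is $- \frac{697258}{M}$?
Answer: $\frac{546204724138}{7365003} \approx 74162.0$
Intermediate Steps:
$L = - \frac{5798281}{783361}$ ($L = -7 - \frac{314754}{783361} = - \frac{5798281}{783361} \approx -7.4018$)
$M = - \frac{7365003}{783361}$ ($M = -2 - \frac{5798281}{783361} = - \frac{7365003}{783361} \approx -9.4018$)
$- \frac{697258}{M} = - \frac{697258}{- \frac{7365003}{783361}} = \left(-697258\right) \left(- \frac{783361}{7365003}\right) = \frac{546204724138}{7365003}$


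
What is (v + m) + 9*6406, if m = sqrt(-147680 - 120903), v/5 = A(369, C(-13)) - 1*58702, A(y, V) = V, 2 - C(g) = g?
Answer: -235781 + I*sqrt(268583) ≈ -2.3578e+5 + 518.25*I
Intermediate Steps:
C(g) = 2 - g
v = -293435 (v = 5*((2 - 1*(-13)) - 1*58702) = 5*((2 + 13) - 58702) = 5*(15 - 58702) = 5*(-58687) = -293435)
m = I*sqrt(268583) (m = sqrt(-268583) = I*sqrt(268583) ≈ 518.25*I)
(v + m) + 9*6406 = (-293435 + I*sqrt(268583)) + 9*6406 = (-293435 + I*sqrt(268583)) + 57654 = -235781 + I*sqrt(268583)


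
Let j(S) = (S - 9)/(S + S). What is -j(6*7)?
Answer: -11/28 ≈ -0.39286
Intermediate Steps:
j(S) = (-9 + S)/(2*S) (j(S) = (-9 + S)/((2*S)) = (-9 + S)*(1/(2*S)) = (-9 + S)/(2*S))
-j(6*7) = -(-9 + 6*7)/(2*(6*7)) = -(-9 + 42)/(2*42) = -33/(2*42) = -1*11/28 = -11/28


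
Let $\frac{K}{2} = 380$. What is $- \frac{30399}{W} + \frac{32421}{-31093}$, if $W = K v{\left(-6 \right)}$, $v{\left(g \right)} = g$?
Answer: $\frac{265785449}{47261360} \approx 5.6237$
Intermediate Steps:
$K = 760$ ($K = 2 \cdot 380 = 760$)
$W = -4560$ ($W = 760 \left(-6\right) = -4560$)
$- \frac{30399}{W} + \frac{32421}{-31093} = - \frac{30399}{-4560} + \frac{32421}{-31093} = \left(-30399\right) \left(- \frac{1}{4560}\right) + 32421 \left(- \frac{1}{31093}\right) = \frac{10133}{1520} - \frac{32421}{31093} = \frac{265785449}{47261360}$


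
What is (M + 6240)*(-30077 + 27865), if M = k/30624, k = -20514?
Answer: -17610584173/1276 ≈ -1.3801e+7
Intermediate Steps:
M = -3419/5104 (M = -20514/30624 = -20514*1/30624 = -3419/5104 ≈ -0.66987)
(M + 6240)*(-30077 + 27865) = (-3419/5104 + 6240)*(-30077 + 27865) = (31845541/5104)*(-2212) = -17610584173/1276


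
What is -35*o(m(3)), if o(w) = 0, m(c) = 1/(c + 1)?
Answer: 0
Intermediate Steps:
m(c) = 1/(1 + c)
-35*o(m(3)) = -35*0 = 0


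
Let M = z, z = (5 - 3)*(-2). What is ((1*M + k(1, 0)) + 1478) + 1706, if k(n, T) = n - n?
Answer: 3180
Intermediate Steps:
z = -4 (z = 2*(-2) = -4)
k(n, T) = 0
M = -4
((1*M + k(1, 0)) + 1478) + 1706 = ((1*(-4) + 0) + 1478) + 1706 = ((-4 + 0) + 1478) + 1706 = (-4 + 1478) + 1706 = 1474 + 1706 = 3180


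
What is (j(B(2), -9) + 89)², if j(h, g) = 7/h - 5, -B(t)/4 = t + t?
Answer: 1787569/256 ≈ 6982.7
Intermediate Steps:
B(t) = -8*t (B(t) = -4*(t + t) = -8*t)
j(h, g) = -5 + 7/h
(j(B(2), -9) + 89)² = ((-5 + 7/((-8*2))) + 89)² = ((-5 + 7/(-16)) + 89)² = ((-5 + 7*(-1/16)) + 89)² = ((-5 - 7/16) + 89)² = (-87/16 + 89)² = (1337/16)² = 1787569/256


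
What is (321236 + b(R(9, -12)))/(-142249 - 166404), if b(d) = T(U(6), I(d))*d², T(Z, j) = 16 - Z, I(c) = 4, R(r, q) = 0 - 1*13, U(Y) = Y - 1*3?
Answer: -323433/308653 ≈ -1.0479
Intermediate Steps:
U(Y) = -3 + Y (U(Y) = Y - 3 = -3 + Y)
R(r, q) = -13 (R(r, q) = 0 - 13 = -13)
b(d) = 13*d² (b(d) = (16 - (-3 + 6))*d² = (16 - 1*3)*d² = (16 - 3)*d² = 13*d²)
(321236 + b(R(9, -12)))/(-142249 - 166404) = (321236 + 13*(-13)²)/(-142249 - 166404) = (321236 + 13*169)/(-308653) = (321236 + 2197)*(-1/308653) = 323433*(-1/308653) = -323433/308653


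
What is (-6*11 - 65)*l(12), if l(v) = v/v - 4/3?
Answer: 131/3 ≈ 43.667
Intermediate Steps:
l(v) = -1/3 (l(v) = 1 - 4*1/3 = 1 - 4/3 = -1/3)
(-6*11 - 65)*l(12) = (-6*11 - 65)*(-1/3) = (-66 - 65)*(-1/3) = -131*(-1/3) = 131/3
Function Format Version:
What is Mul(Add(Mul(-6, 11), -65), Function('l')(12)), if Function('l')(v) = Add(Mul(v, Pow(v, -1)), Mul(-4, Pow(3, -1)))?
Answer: Rational(131, 3) ≈ 43.667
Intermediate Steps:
Function('l')(v) = Rational(-1, 3) (Function('l')(v) = Add(1, Mul(-4, Rational(1, 3))) = Add(1, Rational(-4, 3)) = Rational(-1, 3))
Mul(Add(Mul(-6, 11), -65), Function('l')(12)) = Mul(Add(Mul(-6, 11), -65), Rational(-1, 3)) = Mul(Add(-66, -65), Rational(-1, 3)) = Mul(-131, Rational(-1, 3)) = Rational(131, 3)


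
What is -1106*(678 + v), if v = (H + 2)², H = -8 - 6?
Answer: -909132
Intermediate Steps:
H = -14
v = 144 (v = (-14 + 2)² = (-12)² = 144)
-1106*(678 + v) = -1106*(678 + 144) = -1106*822 = -909132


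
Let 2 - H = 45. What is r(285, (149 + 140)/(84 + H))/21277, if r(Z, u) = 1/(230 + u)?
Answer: 41/206791163 ≈ 1.9827e-7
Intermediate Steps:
H = -43 (H = 2 - 1*45 = 2 - 45 = -43)
r(285, (149 + 140)/(84 + H))/21277 = 1/((230 + (149 + 140)/(84 - 43))*21277) = (1/21277)/(230 + 289/41) = (1/21277)/(9719/41) = (41/9719)*(1/21277) = 41/206791163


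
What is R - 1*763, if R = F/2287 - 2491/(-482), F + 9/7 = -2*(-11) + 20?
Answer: -5847550105/7716338 ≈ -757.81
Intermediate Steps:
F = 285/7 (F = -9/7 + (-2*(-11) + 20) = -9/7 + (22 + 20) = -9/7 + 42 = 285/7 ≈ 40.714)
R = 40015789/7716338 (R = (285/7)/2287 - 2491/(-482) = (285/7)*(1/2287) - 2491*(-1/482) = 285/16009 + 2491/482 = 40015789/7716338 ≈ 5.1859)
R - 1*763 = 40015789/7716338 - 1*763 = 40015789/7716338 - 763 = -5847550105/7716338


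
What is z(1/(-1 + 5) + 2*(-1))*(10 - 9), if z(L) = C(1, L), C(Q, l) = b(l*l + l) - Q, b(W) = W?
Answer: 5/16 ≈ 0.31250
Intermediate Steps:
C(Q, l) = l + l**2 - Q (C(Q, l) = (l*l + l) - Q = (l**2 + l) - Q = (l + l**2) - Q = l + l**2 - Q)
z(L) = -1 + L*(1 + L) (z(L) = -1*1 + L*(1 + L) = -1 + L*(1 + L))
z(1/(-1 + 5) + 2*(-1))*(10 - 9) = (-1 + (1/(-1 + 5) + 2*(-1))*(1 + (1/(-1 + 5) + 2*(-1))))*(10 - 9) = (-1 + (1/4 - 2)*(1 + (1/4 - 2)))*1 = (-1 - 7*(1 - 7/4)/4)*1 = (-1 - 7/4*(-3/4))*1 = (-1 + 21/16)*1 = (5/16)*1 = 5/16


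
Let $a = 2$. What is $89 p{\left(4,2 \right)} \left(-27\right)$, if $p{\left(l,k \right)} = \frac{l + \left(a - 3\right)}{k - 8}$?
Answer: $\frac{2403}{2} \approx 1201.5$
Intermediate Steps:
$p{\left(l,k \right)} = \frac{-1 + l}{-8 + k}$ ($p{\left(l,k \right)} = \frac{l + \left(2 - 3\right)}{k - 8} = \frac{l - 1}{-8 + k} = \frac{-1 + l}{-8 + k}$)
$89 p{\left(4,2 \right)} \left(-27\right) = 89 \frac{-1 + 4}{-8 + 2} \left(-27\right) = 89 \frac{1}{-6} \cdot 3 \left(-27\right) = 89 \left(\left(- \frac{1}{6}\right) 3\right) \left(-27\right) = 89 \left(- \frac{1}{2}\right) \left(-27\right) = \left(- \frac{89}{2}\right) \left(-27\right) = \frac{2403}{2}$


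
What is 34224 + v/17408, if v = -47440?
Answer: 37232747/1088 ≈ 34221.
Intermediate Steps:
34224 + v/17408 = 34224 - 47440/17408 = 34224 - 47440*1/17408 = 34224 - 2965/1088 = 37232747/1088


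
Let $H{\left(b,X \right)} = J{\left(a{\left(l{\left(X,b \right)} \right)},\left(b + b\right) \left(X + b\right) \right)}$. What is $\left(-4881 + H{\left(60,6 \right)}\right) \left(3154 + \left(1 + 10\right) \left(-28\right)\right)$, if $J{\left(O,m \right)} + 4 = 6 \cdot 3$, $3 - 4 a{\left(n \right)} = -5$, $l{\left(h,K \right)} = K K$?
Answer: $-13851482$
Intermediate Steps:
$l{\left(h,K \right)} = K^{2}$
$a{\left(n \right)} = 2$ ($a{\left(n \right)} = \frac{3}{4} - - \frac{5}{4} = \frac{3}{4} + \frac{5}{4} = 2$)
$J{\left(O,m \right)} = 14$ ($J{\left(O,m \right)} = -4 + 6 \cdot 3 = -4 + 18 = 14$)
$H{\left(b,X \right)} = 14$
$\left(-4881 + H{\left(60,6 \right)}\right) \left(3154 + \left(1 + 10\right) \left(-28\right)\right) = \left(-4881 + 14\right) \left(3154 + \left(1 + 10\right) \left(-28\right)\right) = - 4867 \left(3154 + 11 \left(-28\right)\right) = - 4867 \left(3154 - 308\right) = \left(-4867\right) 2846 = -13851482$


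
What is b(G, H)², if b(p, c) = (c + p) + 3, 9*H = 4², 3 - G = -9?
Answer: 22801/81 ≈ 281.49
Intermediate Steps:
G = 12 (G = 3 - 1*(-9) = 3 + 9 = 12)
H = 16/9 (H = (⅑)*4² = (⅑)*16 = 16/9 ≈ 1.7778)
b(p, c) = 3 + c + p
b(G, H)² = (3 + 16/9 + 12)² = (151/9)² = 22801/81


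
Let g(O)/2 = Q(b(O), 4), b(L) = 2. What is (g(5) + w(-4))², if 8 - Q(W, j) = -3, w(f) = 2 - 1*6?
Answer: 324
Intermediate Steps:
w(f) = -4 (w(f) = 2 - 6 = -4)
Q(W, j) = 11 (Q(W, j) = 8 - 1*(-3) = 8 + 3 = 11)
g(O) = 22 (g(O) = 2*11 = 22)
(g(5) + w(-4))² = (22 - 4)² = 18² = 324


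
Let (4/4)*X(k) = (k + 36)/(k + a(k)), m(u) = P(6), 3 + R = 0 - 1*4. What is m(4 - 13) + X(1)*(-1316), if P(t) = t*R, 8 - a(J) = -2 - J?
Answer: -12299/3 ≈ -4099.7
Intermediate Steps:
R = -7 (R = -3 + (0 - 1*4) = -3 + (0 - 4) = -3 - 4 = -7)
a(J) = 10 + J (a(J) = 8 - (-2 - J) = 8 + (2 + J) = 10 + J)
P(t) = -7*t (P(t) = t*(-7) = -7*t)
m(u) = -42 (m(u) = -7*6 = -42)
X(k) = (36 + k)/(10 + 2*k) (X(k) = (k + 36)/(k + (10 + k)) = (36 + k)/(10 + 2*k))
m(4 - 13) + X(1)*(-1316) = -42 + ((36 + 1)/(2*(5 + 1)))*(-1316) = -42 + ((½)*37/6)*(-1316) = -42 + ((½)*(⅙)*37)*(-1316) = -42 + (37/12)*(-1316) = -42 - 12173/3 = -12299/3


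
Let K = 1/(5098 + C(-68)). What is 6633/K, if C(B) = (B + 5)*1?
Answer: 33397155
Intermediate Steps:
C(B) = 5 + B (C(B) = (5 + B)*1 = 5 + B)
K = 1/5035 (K = 1/(5098 + (5 - 68)) = 1/(5098 - 63) = 1/5035 ≈ 0.00019861)
6633/K = 6633/(1/5035) = 6633*5035 = 33397155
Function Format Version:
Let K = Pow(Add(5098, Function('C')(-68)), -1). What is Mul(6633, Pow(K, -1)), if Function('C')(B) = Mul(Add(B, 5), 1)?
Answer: 33397155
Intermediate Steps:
Function('C')(B) = Add(5, B) (Function('C')(B) = Mul(Add(5, B), 1) = Add(5, B))
K = Rational(1, 5035) (K = Pow(Add(5098, Add(5, -68)), -1) = Pow(Add(5098, -63), -1) = Pow(5035, -1) = Rational(1, 5035) ≈ 0.00019861)
Mul(6633, Pow(K, -1)) = Mul(6633, Pow(Rational(1, 5035), -1)) = Mul(6633, 5035) = 33397155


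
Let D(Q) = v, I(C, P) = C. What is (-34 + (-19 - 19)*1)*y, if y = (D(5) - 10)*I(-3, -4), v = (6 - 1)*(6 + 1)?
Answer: 5400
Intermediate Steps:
v = 35 (v = 5*7 = 35)
D(Q) = 35
y = -75 (y = (35 - 10)*(-3) = 25*(-3) = -75)
(-34 + (-19 - 19)*1)*y = (-34 + (-19 - 19)*1)*(-75) = (-34 - 38*1)*(-75) = (-34 - 38)*(-75) = -72*(-75) = 5400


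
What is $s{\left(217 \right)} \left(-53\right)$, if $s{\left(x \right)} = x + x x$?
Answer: $-2507218$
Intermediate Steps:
$s{\left(x \right)} = x + x^{2}$
$s{\left(217 \right)} \left(-53\right) = 217 \left(1 + 217\right) \left(-53\right) = 217 \cdot 218 \left(-53\right) = 47306 \left(-53\right) = -2507218$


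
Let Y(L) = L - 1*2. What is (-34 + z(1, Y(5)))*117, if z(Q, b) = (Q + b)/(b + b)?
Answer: -3900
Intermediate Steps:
Y(L) = -2 + L (Y(L) = L - 2 = -2 + L)
z(Q, b) = (Q + b)/(2*b) (z(Q, b) = (Q + b)/((2*b)) = (Q + b)*(1/(2*b)) = (Q + b)/(2*b))
(-34 + z(1, Y(5)))*117 = (-34 + (1 + (-2 + 5))/(2*(-2 + 5)))*117 = (-34 + (1/2)*(1 + 3)/3)*117 = (-34 + (1/2)*(1/3)*4)*117 = (-34 + 2/3)*117 = -100/3*117 = -3900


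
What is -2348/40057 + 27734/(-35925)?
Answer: -1195292738/1439047725 ≈ -0.83061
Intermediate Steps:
-2348/40057 + 27734/(-35925) = -2348*1/40057 + 27734*(-1/35925) = -2348/40057 - 27734/35925 = -1195292738/1439047725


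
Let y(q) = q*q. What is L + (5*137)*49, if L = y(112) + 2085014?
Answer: 2131123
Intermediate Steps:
y(q) = q²
L = 2097558 (L = 112² + 2085014 = 12544 + 2085014 = 2097558)
L + (5*137)*49 = 2097558 + (5*137)*49 = 2097558 + 685*49 = 2097558 + 33565 = 2131123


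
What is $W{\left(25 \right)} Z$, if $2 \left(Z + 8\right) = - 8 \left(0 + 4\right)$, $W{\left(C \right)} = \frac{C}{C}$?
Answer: $-24$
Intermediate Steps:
$W{\left(C \right)} = 1$
$Z = -24$ ($Z = -8 + \frac{\left(-8\right) \left(0 + 4\right)}{2} = -8 + \frac{\left(-8\right) 4}{2} = -8 + \frac{1}{2} \left(-32\right) = -8 - 16 = -24$)
$W{\left(25 \right)} Z = 1 \left(-24\right) = -24$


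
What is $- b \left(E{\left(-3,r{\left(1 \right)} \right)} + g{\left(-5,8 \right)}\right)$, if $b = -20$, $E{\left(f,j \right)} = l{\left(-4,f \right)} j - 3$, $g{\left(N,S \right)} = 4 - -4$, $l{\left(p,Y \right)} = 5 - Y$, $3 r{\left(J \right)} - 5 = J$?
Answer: $420$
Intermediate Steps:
$r{\left(J \right)} = \frac{5}{3} + \frac{J}{3}$
$g{\left(N,S \right)} = 8$ ($g{\left(N,S \right)} = 4 + 4 = 8$)
$E{\left(f,j \right)} = -3 + j \left(5 - f\right)$ ($E{\left(f,j \right)} = \left(5 - f\right) j - 3 = j \left(5 - f\right) - 3 = -3 + j \left(5 - f\right)$)
$- b \left(E{\left(-3,r{\left(1 \right)} \right)} + g{\left(-5,8 \right)}\right) = - \left(-20\right) \left(\left(-3 - \left(\frac{5}{3} + \frac{1}{3} \cdot 1\right) \left(-5 - 3\right)\right) + 8\right) = - \left(-20\right) \left(\left(-3 - \left(\frac{5}{3} + \frac{1}{3}\right) \left(-8\right)\right) + 8\right) = - \left(-20\right) \left(\left(-3 - 2 \left(-8\right)\right) + 8\right) = - \left(-20\right) \left(\left(-3 + 16\right) + 8\right) = - \left(-20\right) \left(13 + 8\right) = - \left(-20\right) 21 = \left(-1\right) \left(-420\right) = 420$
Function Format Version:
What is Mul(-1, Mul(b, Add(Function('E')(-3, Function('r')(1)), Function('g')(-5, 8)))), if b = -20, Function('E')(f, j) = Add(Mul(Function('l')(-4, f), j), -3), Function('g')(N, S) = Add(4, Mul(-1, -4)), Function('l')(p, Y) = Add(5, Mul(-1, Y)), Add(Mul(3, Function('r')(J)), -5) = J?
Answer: 420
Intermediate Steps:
Function('r')(J) = Add(Rational(5, 3), Mul(Rational(1, 3), J))
Function('g')(N, S) = 8 (Function('g')(N, S) = Add(4, 4) = 8)
Function('E')(f, j) = Add(-3, Mul(j, Add(5, Mul(-1, f)))) (Function('E')(f, j) = Add(Mul(Add(5, Mul(-1, f)), j), -3) = Add(Mul(j, Add(5, Mul(-1, f))), -3) = Add(-3, Mul(j, Add(5, Mul(-1, f)))))
Mul(-1, Mul(b, Add(Function('E')(-3, Function('r')(1)), Function('g')(-5, 8)))) = Mul(-1, Mul(-20, Add(Add(-3, Mul(-1, Add(Rational(5, 3), Mul(Rational(1, 3), 1)), Add(-5, -3))), 8))) = Mul(-1, Mul(-20, Add(Add(-3, Mul(-1, Add(Rational(5, 3), Rational(1, 3)), -8)), 8))) = Mul(-1, Mul(-20, Add(Add(-3, Mul(-1, 2, -8)), 8))) = Mul(-1, Mul(-20, Add(Add(-3, 16), 8))) = Mul(-1, Mul(-20, Add(13, 8))) = Mul(-1, Mul(-20, 21)) = Mul(-1, -420) = 420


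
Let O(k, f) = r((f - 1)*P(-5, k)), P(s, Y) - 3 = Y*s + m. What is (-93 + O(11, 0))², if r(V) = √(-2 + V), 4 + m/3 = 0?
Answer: (93 - √62)² ≈ 7246.4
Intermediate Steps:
m = -12 (m = -12 + 3*0 = -12 + 0 = -12)
P(s, Y) = -9 + Y*s (P(s, Y) = 3 + (Y*s - 12) = 3 + (-12 + Y*s) = -9 + Y*s)
O(k, f) = √(-2 + (-1 + f)*(-9 - 5*k)) (O(k, f) = √(-2 + (f - 1)*(-9 + k*(-5))) = √(-2 + (-1 + f)*(-9 - 5*k)))
(-93 + O(11, 0))² = (-93 + √(-2 + (-1 + 0)*(-9 - 5*11)))² = (-93 + √(-2 - (-9 - 55)))² = (-93 + √(-2 - 1*(-64)))² = (-93 + √(-2 + 64))² = (-93 + √62)²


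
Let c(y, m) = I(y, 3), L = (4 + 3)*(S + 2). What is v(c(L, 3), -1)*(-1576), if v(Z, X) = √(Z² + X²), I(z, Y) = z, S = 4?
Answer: -1576*√1765 ≈ -66211.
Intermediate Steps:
L = 42 (L = (4 + 3)*(4 + 2) = 7*6 = 42)
c(y, m) = y
v(Z, X) = √(X² + Z²)
v(c(L, 3), -1)*(-1576) = √((-1)² + 42²)*(-1576) = √(1 + 1764)*(-1576) = √1765*(-1576) = -1576*√1765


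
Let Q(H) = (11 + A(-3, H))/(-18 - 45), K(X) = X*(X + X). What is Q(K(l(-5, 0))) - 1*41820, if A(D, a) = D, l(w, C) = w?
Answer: -2634668/63 ≈ -41820.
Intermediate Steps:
K(X) = 2*X**2 (K(X) = X*(2*X) = 2*X**2)
Q(H) = -8/63 (Q(H) = (11 - 3)/(-18 - 45) = 8/(-63) = 8*(-1/63) = -8/63)
Q(K(l(-5, 0))) - 1*41820 = -8/63 - 1*41820 = -8/63 - 41820 = -2634668/63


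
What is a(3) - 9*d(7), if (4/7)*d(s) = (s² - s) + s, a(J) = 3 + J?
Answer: -3063/4 ≈ -765.75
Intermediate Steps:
d(s) = 7*s²/4 (d(s) = 7*((s² - s) + s)/4 = 7*s²/4)
a(3) - 9*d(7) = (3 + 3) - 63*7²/4 = 6 - 63*49/4 = 6 - 9*343/4 = 6 - 3087/4 = -3063/4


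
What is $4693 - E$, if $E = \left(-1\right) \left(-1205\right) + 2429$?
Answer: $1059$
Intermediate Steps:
$E = 3634$ ($E = 1205 + 2429 = 3634$)
$4693 - E = 4693 - 3634 = 1059$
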